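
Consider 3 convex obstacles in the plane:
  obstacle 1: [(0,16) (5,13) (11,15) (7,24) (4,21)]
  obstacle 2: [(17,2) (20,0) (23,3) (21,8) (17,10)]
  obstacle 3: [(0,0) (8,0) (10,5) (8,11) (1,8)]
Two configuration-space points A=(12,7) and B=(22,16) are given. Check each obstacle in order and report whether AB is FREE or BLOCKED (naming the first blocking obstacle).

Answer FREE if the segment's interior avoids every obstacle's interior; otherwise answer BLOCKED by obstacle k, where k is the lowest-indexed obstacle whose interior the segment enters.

FREE

Obstacle 1 [(0,16) (5,13) (11,15) (7,24) (4,21)]:
  edge (0,16)–(5,13): clear
  edge (5,13)–(11,15): clear
  edge (11,15)–(7,24): clear
  edge (7,24)–(4,21): clear
  edge (4,21)–(0,16): clear
  midpoint (17,23/2) outside
  → clear
Obstacle 2 [(17,2) (20,0) (23,3) (21,8) (17,10)]:
  edge (17,2)–(20,0): clear
  edge (20,0)–(23,3): clear
  edge (23,3)–(21,8): clear
  edge (21,8)–(17,10): clear
  edge (17,10)–(17,2): clear
  midpoint (17,23/2) outside
  → clear
Obstacle 3 [(0,0) (8,0) (10,5) (8,11) (1,8)]:
  edge (0,0)–(8,0): clear
  edge (8,0)–(10,5): clear
  edge (10,5)–(8,11): clear
  edge (8,11)–(1,8): clear
  edge (1,8)–(0,0): clear
  midpoint (17,23/2) outside
  → clear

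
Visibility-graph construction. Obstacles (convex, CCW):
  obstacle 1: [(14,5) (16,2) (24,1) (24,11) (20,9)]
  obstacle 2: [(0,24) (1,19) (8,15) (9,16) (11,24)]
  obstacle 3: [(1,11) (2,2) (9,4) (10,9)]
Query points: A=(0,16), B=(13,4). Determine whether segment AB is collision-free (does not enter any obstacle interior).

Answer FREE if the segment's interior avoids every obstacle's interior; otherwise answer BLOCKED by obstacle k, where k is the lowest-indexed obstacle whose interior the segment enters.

Obstacle 1 [(14,5) (16,2) (24,1) (24,11) (20,9)]:
  edge (14,5)–(16,2): clear
  edge (16,2)–(24,1): clear
  edge (24,1)–(24,11): clear
  edge (24,11)–(20,9): clear
  edge (20,9)–(14,5): clear
  midpoint (13/2,10) outside
  → clear
Obstacle 2 [(0,24) (1,19) (8,15) (9,16) (11,24)]:
  edge (0,24)–(1,19): clear
  edge (1,19)–(8,15): clear
  edge (8,15)–(9,16): clear
  edge (9,16)–(11,24): clear
  edge (11,24)–(0,24): clear
  midpoint (13/2,10) outside
  → clear
Obstacle 3 [(1,11) (2,2) (9,4) (10,9)]:
  edge (1,11)–(2,2): clear
  edge (2,2)–(9,4): clear
  edge (9,4)–(10,9): crosses AB
  edge (10,9)–(1,11): crosses AB
  → BLOCKED

BLOCKED by obstacle 3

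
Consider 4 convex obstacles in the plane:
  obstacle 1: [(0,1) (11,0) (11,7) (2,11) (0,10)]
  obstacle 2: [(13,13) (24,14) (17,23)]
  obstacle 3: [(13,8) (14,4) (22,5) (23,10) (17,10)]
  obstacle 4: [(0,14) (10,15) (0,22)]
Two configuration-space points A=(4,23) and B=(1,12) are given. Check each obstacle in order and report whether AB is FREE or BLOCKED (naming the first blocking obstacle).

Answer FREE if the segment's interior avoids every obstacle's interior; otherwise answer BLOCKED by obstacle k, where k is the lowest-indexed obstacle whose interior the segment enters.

Obstacle 1 [(0,1) (11,0) (11,7) (2,11) (0,10)]:
  edge (0,1)–(11,0): clear
  edge (11,0)–(11,7): clear
  edge (11,7)–(2,11): clear
  edge (2,11)–(0,10): clear
  edge (0,10)–(0,1): clear
  midpoint (5/2,35/2) outside
  → clear
Obstacle 2 [(13,13) (24,14) (17,23)]:
  edge (13,13)–(24,14): clear
  edge (24,14)–(17,23): clear
  edge (17,23)–(13,13): clear
  midpoint (5/2,35/2) outside
  → clear
Obstacle 3 [(13,8) (14,4) (22,5) (23,10) (17,10)]:
  edge (13,8)–(14,4): clear
  edge (14,4)–(22,5): clear
  edge (22,5)–(23,10): clear
  edge (23,10)–(17,10): clear
  edge (17,10)–(13,8): clear
  midpoint (5/2,35/2) outside
  → clear
Obstacle 4 [(0,14) (10,15) (0,22)]:
  edge (0,14)–(10,15): crosses AB
  edge (10,15)–(0,22): crosses AB
  edge (0,22)–(0,14): clear
  → BLOCKED

BLOCKED by obstacle 4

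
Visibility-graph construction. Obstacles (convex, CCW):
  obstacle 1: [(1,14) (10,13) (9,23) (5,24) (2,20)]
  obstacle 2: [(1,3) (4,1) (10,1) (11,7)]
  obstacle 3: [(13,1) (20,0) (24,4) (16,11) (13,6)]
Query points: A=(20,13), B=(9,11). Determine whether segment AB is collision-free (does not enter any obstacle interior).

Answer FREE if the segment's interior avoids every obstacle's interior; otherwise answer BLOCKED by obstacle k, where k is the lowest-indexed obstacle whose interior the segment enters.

Obstacle 1 [(1,14) (10,13) (9,23) (5,24) (2,20)]:
  edge (1,14)–(10,13): clear
  edge (10,13)–(9,23): clear
  edge (9,23)–(5,24): clear
  edge (5,24)–(2,20): clear
  edge (2,20)–(1,14): clear
  midpoint (29/2,12) outside
  → clear
Obstacle 2 [(1,3) (4,1) (10,1) (11,7)]:
  edge (1,3)–(4,1): clear
  edge (4,1)–(10,1): clear
  edge (10,1)–(11,7): clear
  edge (11,7)–(1,3): clear
  midpoint (29/2,12) outside
  → clear
Obstacle 3 [(13,1) (20,0) (24,4) (16,11) (13,6)]:
  edge (13,1)–(20,0): clear
  edge (20,0)–(24,4): clear
  edge (24,4)–(16,11): clear
  edge (16,11)–(13,6): clear
  edge (13,6)–(13,1): clear
  midpoint (29/2,12) outside
  → clear

FREE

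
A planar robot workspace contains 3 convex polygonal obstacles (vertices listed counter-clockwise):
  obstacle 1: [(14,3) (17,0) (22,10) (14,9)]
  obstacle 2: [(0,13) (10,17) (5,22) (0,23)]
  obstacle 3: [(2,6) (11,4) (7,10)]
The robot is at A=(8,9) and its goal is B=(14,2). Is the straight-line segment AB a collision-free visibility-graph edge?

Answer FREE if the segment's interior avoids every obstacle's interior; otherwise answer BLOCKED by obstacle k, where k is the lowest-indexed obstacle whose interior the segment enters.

FREE

Obstacle 1 [(14,3) (17,0) (22,10) (14,9)]:
  edge (14,3)–(17,0): clear
  edge (17,0)–(22,10): clear
  edge (22,10)–(14,9): clear
  edge (14,9)–(14,3): clear
  midpoint (11,11/2) outside
  → clear
Obstacle 2 [(0,13) (10,17) (5,22) (0,23)]:
  edge (0,13)–(10,17): clear
  edge (10,17)–(5,22): clear
  edge (5,22)–(0,23): clear
  edge (0,23)–(0,13): clear
  midpoint (11,11/2) outside
  → clear
Obstacle 3 [(2,6) (11,4) (7,10)]:
  edge (2,6)–(11,4): clear
  edge (11,4)–(7,10): clear
  edge (7,10)–(2,6): clear
  midpoint (11,11/2) outside
  → clear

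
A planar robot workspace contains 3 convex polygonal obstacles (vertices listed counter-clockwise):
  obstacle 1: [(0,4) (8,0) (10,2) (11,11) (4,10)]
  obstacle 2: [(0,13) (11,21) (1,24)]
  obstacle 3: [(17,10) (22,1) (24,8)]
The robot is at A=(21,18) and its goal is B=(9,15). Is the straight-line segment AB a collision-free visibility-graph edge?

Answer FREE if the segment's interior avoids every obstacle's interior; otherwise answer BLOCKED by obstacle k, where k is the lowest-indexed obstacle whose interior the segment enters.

FREE

Obstacle 1 [(0,4) (8,0) (10,2) (11,11) (4,10)]:
  edge (0,4)–(8,0): clear
  edge (8,0)–(10,2): clear
  edge (10,2)–(11,11): clear
  edge (11,11)–(4,10): clear
  edge (4,10)–(0,4): clear
  midpoint (15,33/2) outside
  → clear
Obstacle 2 [(0,13) (11,21) (1,24)]:
  edge (0,13)–(11,21): clear
  edge (11,21)–(1,24): clear
  edge (1,24)–(0,13): clear
  midpoint (15,33/2) outside
  → clear
Obstacle 3 [(17,10) (22,1) (24,8)]:
  edge (17,10)–(22,1): clear
  edge (22,1)–(24,8): clear
  edge (24,8)–(17,10): clear
  midpoint (15,33/2) outside
  → clear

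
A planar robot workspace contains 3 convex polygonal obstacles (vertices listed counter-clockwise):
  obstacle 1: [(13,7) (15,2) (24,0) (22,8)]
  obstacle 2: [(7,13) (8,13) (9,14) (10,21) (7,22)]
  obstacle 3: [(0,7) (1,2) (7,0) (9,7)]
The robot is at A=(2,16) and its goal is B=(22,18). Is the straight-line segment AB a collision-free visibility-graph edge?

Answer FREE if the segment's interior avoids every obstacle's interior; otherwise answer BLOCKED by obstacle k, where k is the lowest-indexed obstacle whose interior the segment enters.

BLOCKED by obstacle 2

Obstacle 1 [(13,7) (15,2) (24,0) (22,8)]:
  edge (13,7)–(15,2): clear
  edge (15,2)–(24,0): clear
  edge (24,0)–(22,8): clear
  edge (22,8)–(13,7): clear
  midpoint (12,17) outside
  → clear
Obstacle 2 [(7,13) (8,13) (9,14) (10,21) (7,22)]:
  edge (7,13)–(8,13): clear
  edge (8,13)–(9,14): clear
  edge (9,14)–(10,21): crosses AB
  edge (10,21)–(7,22): clear
  edge (7,22)–(7,13): crosses AB
  → BLOCKED
Obstacle 3 [(0,7) (1,2) (7,0) (9,7)]:
  edge (0,7)–(1,2): clear
  edge (1,2)–(7,0): clear
  edge (7,0)–(9,7): clear
  edge (9,7)–(0,7): clear
  midpoint (12,17) outside
  → clear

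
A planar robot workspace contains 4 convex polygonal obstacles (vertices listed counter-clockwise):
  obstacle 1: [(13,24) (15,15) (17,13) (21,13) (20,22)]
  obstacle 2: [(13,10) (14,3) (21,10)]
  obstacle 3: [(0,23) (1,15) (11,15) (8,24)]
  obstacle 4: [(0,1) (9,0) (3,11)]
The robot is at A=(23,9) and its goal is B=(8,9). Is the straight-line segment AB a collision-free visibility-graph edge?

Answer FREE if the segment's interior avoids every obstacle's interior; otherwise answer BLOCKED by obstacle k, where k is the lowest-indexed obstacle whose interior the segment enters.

BLOCKED by obstacle 2

Obstacle 1 [(13,24) (15,15) (17,13) (21,13) (20,22)]:
  edge (13,24)–(15,15): clear
  edge (15,15)–(17,13): clear
  edge (17,13)–(21,13): clear
  edge (21,13)–(20,22): clear
  edge (20,22)–(13,24): clear
  midpoint (31/2,9) outside
  → clear
Obstacle 2 [(13,10) (14,3) (21,10)]:
  edge (13,10)–(14,3): crosses AB
  edge (14,3)–(21,10): crosses AB
  edge (21,10)–(13,10): clear
  → BLOCKED
Obstacle 3 [(0,23) (1,15) (11,15) (8,24)]:
  edge (0,23)–(1,15): clear
  edge (1,15)–(11,15): clear
  edge (11,15)–(8,24): clear
  edge (8,24)–(0,23): clear
  midpoint (31/2,9) outside
  → clear
Obstacle 4 [(0,1) (9,0) (3,11)]:
  edge (0,1)–(9,0): clear
  edge (9,0)–(3,11): clear
  edge (3,11)–(0,1): clear
  midpoint (31/2,9) outside
  → clear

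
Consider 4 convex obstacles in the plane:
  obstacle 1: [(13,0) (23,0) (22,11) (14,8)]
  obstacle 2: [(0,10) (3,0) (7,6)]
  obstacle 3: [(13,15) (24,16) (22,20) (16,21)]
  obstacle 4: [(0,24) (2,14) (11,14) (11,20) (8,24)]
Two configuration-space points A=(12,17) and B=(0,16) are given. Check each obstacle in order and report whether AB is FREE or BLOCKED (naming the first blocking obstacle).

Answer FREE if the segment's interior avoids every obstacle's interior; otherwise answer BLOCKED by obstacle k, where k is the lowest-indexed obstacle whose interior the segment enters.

BLOCKED by obstacle 4

Obstacle 1 [(13,0) (23,0) (22,11) (14,8)]:
  edge (13,0)–(23,0): clear
  edge (23,0)–(22,11): clear
  edge (22,11)–(14,8): clear
  edge (14,8)–(13,0): clear
  midpoint (6,33/2) outside
  → clear
Obstacle 2 [(0,10) (3,0) (7,6)]:
  edge (0,10)–(3,0): clear
  edge (3,0)–(7,6): clear
  edge (7,6)–(0,10): clear
  midpoint (6,33/2) outside
  → clear
Obstacle 3 [(13,15) (24,16) (22,20) (16,21)]:
  edge (13,15)–(24,16): clear
  edge (24,16)–(22,20): clear
  edge (22,20)–(16,21): clear
  edge (16,21)–(13,15): clear
  midpoint (6,33/2) outside
  → clear
Obstacle 4 [(0,24) (2,14) (11,14) (11,20) (8,24)]:
  edge (0,24)–(2,14): crosses AB
  edge (2,14)–(11,14): clear
  edge (11,14)–(11,20): crosses AB
  edge (11,20)–(8,24): clear
  edge (8,24)–(0,24): clear
  → BLOCKED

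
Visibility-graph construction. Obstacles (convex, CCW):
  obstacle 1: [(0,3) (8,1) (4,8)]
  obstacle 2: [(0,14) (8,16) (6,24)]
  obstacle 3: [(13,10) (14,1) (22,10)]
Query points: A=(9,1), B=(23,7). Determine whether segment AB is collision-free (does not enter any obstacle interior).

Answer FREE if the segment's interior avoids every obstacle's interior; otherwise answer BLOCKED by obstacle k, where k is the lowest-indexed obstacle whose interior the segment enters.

BLOCKED by obstacle 3

Obstacle 1 [(0,3) (8,1) (4,8)]:
  edge (0,3)–(8,1): clear
  edge (8,1)–(4,8): clear
  edge (4,8)–(0,3): clear
  midpoint (16,4) outside
  → clear
Obstacle 2 [(0,14) (8,16) (6,24)]:
  edge (0,14)–(8,16): clear
  edge (8,16)–(6,24): clear
  edge (6,24)–(0,14): clear
  midpoint (16,4) outside
  → clear
Obstacle 3 [(13,10) (14,1) (22,10)]:
  edge (13,10)–(14,1): crosses AB
  edge (14,1)–(22,10): crosses AB
  edge (22,10)–(13,10): clear
  → BLOCKED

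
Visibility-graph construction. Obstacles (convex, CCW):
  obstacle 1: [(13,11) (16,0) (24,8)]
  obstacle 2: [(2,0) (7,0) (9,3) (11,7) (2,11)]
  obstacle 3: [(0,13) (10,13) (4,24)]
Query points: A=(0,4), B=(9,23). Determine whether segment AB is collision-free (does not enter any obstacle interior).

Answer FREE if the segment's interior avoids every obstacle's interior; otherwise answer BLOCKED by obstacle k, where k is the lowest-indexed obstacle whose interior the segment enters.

Obstacle 1 [(13,11) (16,0) (24,8)]:
  edge (13,11)–(16,0): clear
  edge (16,0)–(24,8): clear
  edge (24,8)–(13,11): clear
  midpoint (9/2,27/2) outside
  → clear
Obstacle 2 [(2,0) (7,0) (9,3) (11,7) (2,11)]:
  edge (2,0)–(7,0): clear
  edge (7,0)–(9,3): clear
  edge (9,3)–(11,7): clear
  edge (11,7)–(2,11): crosses AB
  edge (2,11)–(2,0): crosses AB
  → BLOCKED
Obstacle 3 [(0,13) (10,13) (4,24)]:
  edge (0,13)–(10,13): crosses AB
  edge (10,13)–(4,24): crosses AB
  edge (4,24)–(0,13): clear
  → BLOCKED

BLOCKED by obstacle 2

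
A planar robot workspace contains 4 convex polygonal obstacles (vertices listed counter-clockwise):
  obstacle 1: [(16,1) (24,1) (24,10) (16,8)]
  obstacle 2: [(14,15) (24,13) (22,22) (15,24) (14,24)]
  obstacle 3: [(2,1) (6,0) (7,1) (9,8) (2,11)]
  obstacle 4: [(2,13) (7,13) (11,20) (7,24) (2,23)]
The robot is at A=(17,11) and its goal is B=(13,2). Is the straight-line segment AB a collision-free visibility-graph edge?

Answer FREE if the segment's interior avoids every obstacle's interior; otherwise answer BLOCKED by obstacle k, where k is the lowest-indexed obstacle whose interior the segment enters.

Obstacle 1 [(16,1) (24,1) (24,10) (16,8)]:
  edge (16,1)–(24,1): clear
  edge (24,1)–(24,10): clear
  edge (24,10)–(16,8): clear
  edge (16,8)–(16,1): clear
  midpoint (15,13/2) outside
  → clear
Obstacle 2 [(14,15) (24,13) (22,22) (15,24) (14,24)]:
  edge (14,15)–(24,13): clear
  edge (24,13)–(22,22): clear
  edge (22,22)–(15,24): clear
  edge (15,24)–(14,24): clear
  edge (14,24)–(14,15): clear
  midpoint (15,13/2) outside
  → clear
Obstacle 3 [(2,1) (6,0) (7,1) (9,8) (2,11)]:
  edge (2,1)–(6,0): clear
  edge (6,0)–(7,1): clear
  edge (7,1)–(9,8): clear
  edge (9,8)–(2,11): clear
  edge (2,11)–(2,1): clear
  midpoint (15,13/2) outside
  → clear
Obstacle 4 [(2,13) (7,13) (11,20) (7,24) (2,23)]:
  edge (2,13)–(7,13): clear
  edge (7,13)–(11,20): clear
  edge (11,20)–(7,24): clear
  edge (7,24)–(2,23): clear
  edge (2,23)–(2,13): clear
  midpoint (15,13/2) outside
  → clear

FREE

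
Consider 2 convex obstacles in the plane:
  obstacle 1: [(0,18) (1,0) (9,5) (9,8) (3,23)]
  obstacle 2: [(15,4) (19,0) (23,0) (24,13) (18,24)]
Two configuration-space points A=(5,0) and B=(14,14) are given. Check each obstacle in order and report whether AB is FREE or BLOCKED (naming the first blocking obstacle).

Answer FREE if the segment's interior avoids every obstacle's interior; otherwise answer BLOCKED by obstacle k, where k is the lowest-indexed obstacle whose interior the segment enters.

BLOCKED by obstacle 1

Obstacle 1 [(0,18) (1,0) (9,5) (9,8) (3,23)]:
  edge (0,18)–(1,0): clear
  edge (1,0)–(9,5): crosses AB
  edge (9,5)–(9,8): crosses AB
  edge (9,8)–(3,23): clear
  edge (3,23)–(0,18): clear
  → BLOCKED
Obstacle 2 [(15,4) (19,0) (23,0) (24,13) (18,24)]:
  edge (15,4)–(19,0): clear
  edge (19,0)–(23,0): clear
  edge (23,0)–(24,13): clear
  edge (24,13)–(18,24): clear
  edge (18,24)–(15,4): clear
  midpoint (19/2,7) outside
  → clear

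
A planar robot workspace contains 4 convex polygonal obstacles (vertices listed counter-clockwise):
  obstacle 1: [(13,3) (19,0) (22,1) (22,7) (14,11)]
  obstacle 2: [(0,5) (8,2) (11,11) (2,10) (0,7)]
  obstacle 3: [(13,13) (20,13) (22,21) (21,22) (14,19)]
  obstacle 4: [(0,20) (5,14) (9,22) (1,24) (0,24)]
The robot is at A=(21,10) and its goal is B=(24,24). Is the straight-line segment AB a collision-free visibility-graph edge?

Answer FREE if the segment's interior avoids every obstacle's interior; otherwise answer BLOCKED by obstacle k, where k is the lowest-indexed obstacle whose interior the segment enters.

Obstacle 1 [(13,3) (19,0) (22,1) (22,7) (14,11)]:
  edge (13,3)–(19,0): clear
  edge (19,0)–(22,1): clear
  edge (22,1)–(22,7): clear
  edge (22,7)–(14,11): clear
  edge (14,11)–(13,3): clear
  midpoint (45/2,17) outside
  → clear
Obstacle 2 [(0,5) (8,2) (11,11) (2,10) (0,7)]:
  edge (0,5)–(8,2): clear
  edge (8,2)–(11,11): clear
  edge (11,11)–(2,10): clear
  edge (2,10)–(0,7): clear
  edge (0,7)–(0,5): clear
  midpoint (45/2,17) outside
  → clear
Obstacle 3 [(13,13) (20,13) (22,21) (21,22) (14,19)]:
  edge (13,13)–(20,13): clear
  edge (20,13)–(22,21): clear
  edge (22,21)–(21,22): clear
  edge (21,22)–(14,19): clear
  edge (14,19)–(13,13): clear
  midpoint (45/2,17) outside
  → clear
Obstacle 4 [(0,20) (5,14) (9,22) (1,24) (0,24)]:
  edge (0,20)–(5,14): clear
  edge (5,14)–(9,22): clear
  edge (9,22)–(1,24): clear
  edge (1,24)–(0,24): clear
  edge (0,24)–(0,20): clear
  midpoint (45/2,17) outside
  → clear

FREE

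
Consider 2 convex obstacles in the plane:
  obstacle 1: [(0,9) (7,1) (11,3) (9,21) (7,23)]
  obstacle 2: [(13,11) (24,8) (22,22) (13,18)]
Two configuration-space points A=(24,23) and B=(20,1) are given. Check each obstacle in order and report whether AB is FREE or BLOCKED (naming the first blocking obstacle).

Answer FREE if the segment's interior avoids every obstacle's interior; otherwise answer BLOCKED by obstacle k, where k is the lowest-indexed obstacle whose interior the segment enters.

Obstacle 1 [(0,9) (7,1) (11,3) (9,21) (7,23)]:
  edge (0,9)–(7,1): clear
  edge (7,1)–(11,3): clear
  edge (11,3)–(9,21): clear
  edge (9,21)–(7,23): clear
  edge (7,23)–(0,9): clear
  midpoint (22,12) outside
  → clear
Obstacle 2 [(13,11) (24,8) (22,22) (13,18)]:
  edge (13,11)–(24,8): crosses AB
  edge (24,8)–(22,22): crosses AB
  edge (22,22)–(13,18): clear
  edge (13,18)–(13,11): clear
  → BLOCKED

BLOCKED by obstacle 2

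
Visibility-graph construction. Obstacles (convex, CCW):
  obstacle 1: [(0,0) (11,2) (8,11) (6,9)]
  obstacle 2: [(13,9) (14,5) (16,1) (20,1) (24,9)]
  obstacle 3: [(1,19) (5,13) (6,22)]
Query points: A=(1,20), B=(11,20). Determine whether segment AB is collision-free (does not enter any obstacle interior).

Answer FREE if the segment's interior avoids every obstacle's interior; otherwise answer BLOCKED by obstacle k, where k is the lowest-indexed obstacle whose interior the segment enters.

Obstacle 1 [(0,0) (11,2) (8,11) (6,9)]:
  edge (0,0)–(11,2): clear
  edge (11,2)–(8,11): clear
  edge (8,11)–(6,9): clear
  edge (6,9)–(0,0): clear
  midpoint (6,20) outside
  → clear
Obstacle 2 [(13,9) (14,5) (16,1) (20,1) (24,9)]:
  edge (13,9)–(14,5): clear
  edge (14,5)–(16,1): clear
  edge (16,1)–(20,1): clear
  edge (20,1)–(24,9): clear
  edge (24,9)–(13,9): clear
  midpoint (6,20) outside
  → clear
Obstacle 3 [(1,19) (5,13) (6,22)]:
  edge (1,19)–(5,13): clear
  edge (5,13)–(6,22): crosses AB
  edge (6,22)–(1,19): crosses AB
  → BLOCKED

BLOCKED by obstacle 3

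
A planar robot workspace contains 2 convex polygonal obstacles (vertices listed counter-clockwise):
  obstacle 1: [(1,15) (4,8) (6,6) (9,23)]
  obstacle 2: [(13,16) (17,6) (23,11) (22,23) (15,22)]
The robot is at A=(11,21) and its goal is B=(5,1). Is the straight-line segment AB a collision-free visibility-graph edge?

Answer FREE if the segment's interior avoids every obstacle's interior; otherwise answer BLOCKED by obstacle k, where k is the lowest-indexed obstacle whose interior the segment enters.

FREE

Obstacle 1 [(1,15) (4,8) (6,6) (9,23)]:
  edge (1,15)–(4,8): clear
  edge (4,8)–(6,6): clear
  edge (6,6)–(9,23): clear
  edge (9,23)–(1,15): clear
  midpoint (8,11) outside
  → clear
Obstacle 2 [(13,16) (17,6) (23,11) (22,23) (15,22)]:
  edge (13,16)–(17,6): clear
  edge (17,6)–(23,11): clear
  edge (23,11)–(22,23): clear
  edge (22,23)–(15,22): clear
  edge (15,22)–(13,16): clear
  midpoint (8,11) outside
  → clear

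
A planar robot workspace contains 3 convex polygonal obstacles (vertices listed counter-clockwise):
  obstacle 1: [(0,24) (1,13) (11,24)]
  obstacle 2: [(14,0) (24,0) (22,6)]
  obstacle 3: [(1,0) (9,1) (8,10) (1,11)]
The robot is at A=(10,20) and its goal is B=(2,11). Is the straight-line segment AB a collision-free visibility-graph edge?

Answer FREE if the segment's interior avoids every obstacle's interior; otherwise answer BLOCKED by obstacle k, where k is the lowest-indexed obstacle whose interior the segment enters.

FREE

Obstacle 1 [(0,24) (1,13) (11,24)]:
  edge (0,24)–(1,13): clear
  edge (1,13)–(11,24): clear
  edge (11,24)–(0,24): clear
  midpoint (6,31/2) outside
  → clear
Obstacle 2 [(14,0) (24,0) (22,6)]:
  edge (14,0)–(24,0): clear
  edge (24,0)–(22,6): clear
  edge (22,6)–(14,0): clear
  midpoint (6,31/2) outside
  → clear
Obstacle 3 [(1,0) (9,1) (8,10) (1,11)]:
  edge (1,0)–(9,1): clear
  edge (9,1)–(8,10): clear
  edge (8,10)–(1,11): clear
  edge (1,11)–(1,0): clear
  midpoint (6,31/2) outside
  → clear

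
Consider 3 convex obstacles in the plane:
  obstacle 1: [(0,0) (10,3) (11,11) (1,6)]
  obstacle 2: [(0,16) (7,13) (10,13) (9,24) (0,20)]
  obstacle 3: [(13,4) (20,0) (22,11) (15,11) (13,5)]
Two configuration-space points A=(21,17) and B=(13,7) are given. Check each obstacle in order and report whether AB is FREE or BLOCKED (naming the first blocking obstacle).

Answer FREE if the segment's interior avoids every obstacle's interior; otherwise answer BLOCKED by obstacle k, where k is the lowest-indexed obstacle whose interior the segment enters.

Obstacle 1 [(0,0) (10,3) (11,11) (1,6)]:
  edge (0,0)–(10,3): clear
  edge (10,3)–(11,11): clear
  edge (11,11)–(1,6): clear
  edge (1,6)–(0,0): clear
  midpoint (17,12) outside
  → clear
Obstacle 2 [(0,16) (7,13) (10,13) (9,24) (0,20)]:
  edge (0,16)–(7,13): clear
  edge (7,13)–(10,13): clear
  edge (10,13)–(9,24): clear
  edge (9,24)–(0,20): clear
  edge (0,20)–(0,16): clear
  midpoint (17,12) outside
  → clear
Obstacle 3 [(13,4) (20,0) (22,11) (15,11) (13,5)]:
  edge (13,4)–(20,0): clear
  edge (20,0)–(22,11): clear
  edge (22,11)–(15,11): crosses AB
  edge (15,11)–(13,5): crosses AB
  edge (13,5)–(13,4): clear
  → BLOCKED

BLOCKED by obstacle 3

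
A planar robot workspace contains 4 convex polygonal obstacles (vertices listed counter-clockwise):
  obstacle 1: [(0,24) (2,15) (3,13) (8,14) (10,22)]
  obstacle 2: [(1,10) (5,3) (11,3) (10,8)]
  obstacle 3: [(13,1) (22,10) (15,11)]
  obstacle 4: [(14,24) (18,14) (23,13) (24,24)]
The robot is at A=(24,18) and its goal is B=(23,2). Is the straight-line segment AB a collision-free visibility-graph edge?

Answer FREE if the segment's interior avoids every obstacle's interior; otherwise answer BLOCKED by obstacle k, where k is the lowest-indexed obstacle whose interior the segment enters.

FREE

Obstacle 1 [(0,24) (2,15) (3,13) (8,14) (10,22)]:
  edge (0,24)–(2,15): clear
  edge (2,15)–(3,13): clear
  edge (3,13)–(8,14): clear
  edge (8,14)–(10,22): clear
  edge (10,22)–(0,24): clear
  midpoint (47/2,10) outside
  → clear
Obstacle 2 [(1,10) (5,3) (11,3) (10,8)]:
  edge (1,10)–(5,3): clear
  edge (5,3)–(11,3): clear
  edge (11,3)–(10,8): clear
  edge (10,8)–(1,10): clear
  midpoint (47/2,10) outside
  → clear
Obstacle 3 [(13,1) (22,10) (15,11)]:
  edge (13,1)–(22,10): clear
  edge (22,10)–(15,11): clear
  edge (15,11)–(13,1): clear
  midpoint (47/2,10) outside
  → clear
Obstacle 4 [(14,24) (18,14) (23,13) (24,24)]:
  edge (14,24)–(18,14): clear
  edge (18,14)–(23,13): clear
  edge (23,13)–(24,24): clear
  edge (24,24)–(14,24): clear
  midpoint (47/2,10) outside
  → clear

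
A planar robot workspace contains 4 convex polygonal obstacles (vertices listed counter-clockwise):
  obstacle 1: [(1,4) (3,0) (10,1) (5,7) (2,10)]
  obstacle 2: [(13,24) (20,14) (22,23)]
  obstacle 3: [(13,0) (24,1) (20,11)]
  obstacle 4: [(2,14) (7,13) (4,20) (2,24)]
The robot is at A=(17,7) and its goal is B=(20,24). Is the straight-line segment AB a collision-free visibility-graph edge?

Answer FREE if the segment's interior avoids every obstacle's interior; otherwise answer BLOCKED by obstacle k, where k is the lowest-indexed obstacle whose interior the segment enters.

BLOCKED by obstacle 2

Obstacle 1 [(1,4) (3,0) (10,1) (5,7) (2,10)]:
  edge (1,4)–(3,0): clear
  edge (3,0)–(10,1): clear
  edge (10,1)–(5,7): clear
  edge (5,7)–(2,10): clear
  edge (2,10)–(1,4): clear
  midpoint (37/2,31/2) outside
  → clear
Obstacle 2 [(13,24) (20,14) (22,23)]:
  edge (13,24)–(20,14): crosses AB
  edge (20,14)–(22,23): clear
  edge (22,23)–(13,24): crosses AB
  → BLOCKED
Obstacle 3 [(13,0) (24,1) (20,11)]:
  edge (13,0)–(24,1): clear
  edge (24,1)–(20,11): clear
  edge (20,11)–(13,0): clear
  midpoint (37/2,31/2) outside
  → clear
Obstacle 4 [(2,14) (7,13) (4,20) (2,24)]:
  edge (2,14)–(7,13): clear
  edge (7,13)–(4,20): clear
  edge (4,20)–(2,24): clear
  edge (2,24)–(2,14): clear
  midpoint (37/2,31/2) outside
  → clear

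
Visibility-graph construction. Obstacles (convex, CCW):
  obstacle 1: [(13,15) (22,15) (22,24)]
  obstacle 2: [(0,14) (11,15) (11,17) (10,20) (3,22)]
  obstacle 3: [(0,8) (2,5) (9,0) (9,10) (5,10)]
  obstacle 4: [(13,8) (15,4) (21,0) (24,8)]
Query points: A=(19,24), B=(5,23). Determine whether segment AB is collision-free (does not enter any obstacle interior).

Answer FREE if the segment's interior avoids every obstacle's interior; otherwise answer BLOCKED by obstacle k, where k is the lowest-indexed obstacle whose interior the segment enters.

FREE

Obstacle 1 [(13,15) (22,15) (22,24)]:
  edge (13,15)–(22,15): clear
  edge (22,15)–(22,24): clear
  edge (22,24)–(13,15): clear
  midpoint (12,47/2) outside
  → clear
Obstacle 2 [(0,14) (11,15) (11,17) (10,20) (3,22)]:
  edge (0,14)–(11,15): clear
  edge (11,15)–(11,17): clear
  edge (11,17)–(10,20): clear
  edge (10,20)–(3,22): clear
  edge (3,22)–(0,14): clear
  midpoint (12,47/2) outside
  → clear
Obstacle 3 [(0,8) (2,5) (9,0) (9,10) (5,10)]:
  edge (0,8)–(2,5): clear
  edge (2,5)–(9,0): clear
  edge (9,0)–(9,10): clear
  edge (9,10)–(5,10): clear
  edge (5,10)–(0,8): clear
  midpoint (12,47/2) outside
  → clear
Obstacle 4 [(13,8) (15,4) (21,0) (24,8)]:
  edge (13,8)–(15,4): clear
  edge (15,4)–(21,0): clear
  edge (21,0)–(24,8): clear
  edge (24,8)–(13,8): clear
  midpoint (12,47/2) outside
  → clear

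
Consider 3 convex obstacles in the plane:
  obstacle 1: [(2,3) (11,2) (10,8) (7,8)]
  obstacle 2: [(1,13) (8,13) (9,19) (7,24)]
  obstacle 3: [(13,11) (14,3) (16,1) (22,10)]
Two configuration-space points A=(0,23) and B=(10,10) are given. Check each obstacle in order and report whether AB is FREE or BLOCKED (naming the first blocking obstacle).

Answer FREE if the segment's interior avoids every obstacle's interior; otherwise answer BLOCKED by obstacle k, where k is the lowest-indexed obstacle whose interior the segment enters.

Obstacle 1 [(2,3) (11,2) (10,8) (7,8)]:
  edge (2,3)–(11,2): clear
  edge (11,2)–(10,8): clear
  edge (10,8)–(7,8): clear
  edge (7,8)–(2,3): clear
  midpoint (5,33/2) outside
  → clear
Obstacle 2 [(1,13) (8,13) (9,19) (7,24)]:
  edge (1,13)–(8,13): crosses AB
  edge (8,13)–(9,19): clear
  edge (9,19)–(7,24): clear
  edge (7,24)–(1,13): crosses AB
  → BLOCKED
Obstacle 3 [(13,11) (14,3) (16,1) (22,10)]:
  edge (13,11)–(14,3): clear
  edge (14,3)–(16,1): clear
  edge (16,1)–(22,10): clear
  edge (22,10)–(13,11): clear
  midpoint (5,33/2) outside
  → clear

BLOCKED by obstacle 2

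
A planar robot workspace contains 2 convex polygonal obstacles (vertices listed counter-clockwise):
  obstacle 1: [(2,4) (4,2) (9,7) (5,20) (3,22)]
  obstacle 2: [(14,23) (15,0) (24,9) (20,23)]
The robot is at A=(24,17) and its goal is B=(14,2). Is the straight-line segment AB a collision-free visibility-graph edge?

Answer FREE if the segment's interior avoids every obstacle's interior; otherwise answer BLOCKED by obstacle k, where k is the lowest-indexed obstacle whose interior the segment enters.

BLOCKED by obstacle 2

Obstacle 1 [(2,4) (4,2) (9,7) (5,20) (3,22)]:
  edge (2,4)–(4,2): clear
  edge (4,2)–(9,7): clear
  edge (9,7)–(5,20): clear
  edge (5,20)–(3,22): clear
  edge (3,22)–(2,4): clear
  midpoint (19,19/2) outside
  → clear
Obstacle 2 [(14,23) (15,0) (24,9) (20,23)]:
  edge (14,23)–(15,0): crosses AB
  edge (15,0)–(24,9): clear
  edge (24,9)–(20,23): crosses AB
  edge (20,23)–(14,23): clear
  → BLOCKED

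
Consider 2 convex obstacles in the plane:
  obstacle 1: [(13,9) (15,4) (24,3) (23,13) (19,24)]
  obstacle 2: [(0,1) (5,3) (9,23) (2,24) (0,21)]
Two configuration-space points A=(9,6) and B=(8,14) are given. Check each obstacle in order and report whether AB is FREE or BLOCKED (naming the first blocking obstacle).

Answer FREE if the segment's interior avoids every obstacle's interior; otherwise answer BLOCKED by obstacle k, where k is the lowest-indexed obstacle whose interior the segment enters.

Obstacle 1 [(13,9) (15,4) (24,3) (23,13) (19,24)]:
  edge (13,9)–(15,4): clear
  edge (15,4)–(24,3): clear
  edge (24,3)–(23,13): clear
  edge (23,13)–(19,24): clear
  edge (19,24)–(13,9): clear
  midpoint (17/2,10) outside
  → clear
Obstacle 2 [(0,1) (5,3) (9,23) (2,24) (0,21)]:
  edge (0,1)–(5,3): clear
  edge (5,3)–(9,23): clear
  edge (9,23)–(2,24): clear
  edge (2,24)–(0,21): clear
  edge (0,21)–(0,1): clear
  midpoint (17/2,10) outside
  → clear

FREE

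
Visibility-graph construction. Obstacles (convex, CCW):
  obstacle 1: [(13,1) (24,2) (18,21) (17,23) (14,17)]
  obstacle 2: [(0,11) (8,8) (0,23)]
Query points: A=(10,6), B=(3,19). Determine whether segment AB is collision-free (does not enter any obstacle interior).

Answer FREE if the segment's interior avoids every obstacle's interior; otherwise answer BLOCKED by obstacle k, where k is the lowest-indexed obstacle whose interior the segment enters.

FREE

Obstacle 1 [(13,1) (24,2) (18,21) (17,23) (14,17)]:
  edge (13,1)–(24,2): clear
  edge (24,2)–(18,21): clear
  edge (18,21)–(17,23): clear
  edge (17,23)–(14,17): clear
  edge (14,17)–(13,1): clear
  midpoint (13/2,25/2) outside
  → clear
Obstacle 2 [(0,11) (8,8) (0,23)]:
  edge (0,11)–(8,8): clear
  edge (8,8)–(0,23): clear
  edge (0,23)–(0,11): clear
  midpoint (13/2,25/2) outside
  → clear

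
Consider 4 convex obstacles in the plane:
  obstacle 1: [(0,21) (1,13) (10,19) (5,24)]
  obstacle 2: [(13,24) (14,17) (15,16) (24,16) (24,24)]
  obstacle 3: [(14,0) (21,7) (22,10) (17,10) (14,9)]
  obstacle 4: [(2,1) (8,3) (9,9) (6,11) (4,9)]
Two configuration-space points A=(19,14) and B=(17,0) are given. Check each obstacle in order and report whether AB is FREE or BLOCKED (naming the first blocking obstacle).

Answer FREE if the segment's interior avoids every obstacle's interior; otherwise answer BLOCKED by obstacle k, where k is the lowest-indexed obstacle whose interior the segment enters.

BLOCKED by obstacle 3

Obstacle 1 [(0,21) (1,13) (10,19) (5,24)]:
  edge (0,21)–(1,13): clear
  edge (1,13)–(10,19): clear
  edge (10,19)–(5,24): clear
  edge (5,24)–(0,21): clear
  midpoint (18,7) outside
  → clear
Obstacle 2 [(13,24) (14,17) (15,16) (24,16) (24,24)]:
  edge (13,24)–(14,17): clear
  edge (14,17)–(15,16): clear
  edge (15,16)–(24,16): clear
  edge (24,16)–(24,24): clear
  edge (24,24)–(13,24): clear
  midpoint (18,7) outside
  → clear
Obstacle 3 [(14,0) (21,7) (22,10) (17,10) (14,9)]:
  edge (14,0)–(21,7): crosses AB
  edge (21,7)–(22,10): clear
  edge (22,10)–(17,10): crosses AB
  edge (17,10)–(14,9): clear
  edge (14,9)–(14,0): clear
  → BLOCKED
Obstacle 4 [(2,1) (8,3) (9,9) (6,11) (4,9)]:
  edge (2,1)–(8,3): clear
  edge (8,3)–(9,9): clear
  edge (9,9)–(6,11): clear
  edge (6,11)–(4,9): clear
  edge (4,9)–(2,1): clear
  midpoint (18,7) outside
  → clear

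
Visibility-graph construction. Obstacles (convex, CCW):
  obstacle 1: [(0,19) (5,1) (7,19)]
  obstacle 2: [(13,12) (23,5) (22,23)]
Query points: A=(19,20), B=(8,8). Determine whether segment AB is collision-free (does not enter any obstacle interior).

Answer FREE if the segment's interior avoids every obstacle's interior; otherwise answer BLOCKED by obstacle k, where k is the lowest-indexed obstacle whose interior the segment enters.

FREE

Obstacle 1 [(0,19) (5,1) (7,19)]:
  edge (0,19)–(5,1): clear
  edge (5,1)–(7,19): clear
  edge (7,19)–(0,19): clear
  midpoint (27/2,14) outside
  → clear
Obstacle 2 [(13,12) (23,5) (22,23)]:
  edge (13,12)–(23,5): clear
  edge (23,5)–(22,23): clear
  edge (22,23)–(13,12): clear
  midpoint (27/2,14) outside
  → clear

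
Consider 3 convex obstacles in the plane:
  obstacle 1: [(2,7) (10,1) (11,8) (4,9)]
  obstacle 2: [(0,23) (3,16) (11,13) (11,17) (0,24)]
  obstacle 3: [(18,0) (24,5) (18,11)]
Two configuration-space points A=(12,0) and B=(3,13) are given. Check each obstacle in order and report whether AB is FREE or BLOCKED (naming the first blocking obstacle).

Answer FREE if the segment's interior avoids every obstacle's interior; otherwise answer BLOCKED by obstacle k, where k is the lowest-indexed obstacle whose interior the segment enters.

BLOCKED by obstacle 1

Obstacle 1 [(2,7) (10,1) (11,8) (4,9)]:
  edge (2,7)–(10,1): clear
  edge (10,1)–(11,8): crosses AB
  edge (11,8)–(4,9): crosses AB
  edge (4,9)–(2,7): clear
  → BLOCKED
Obstacle 2 [(0,23) (3,16) (11,13) (11,17) (0,24)]:
  edge (0,23)–(3,16): clear
  edge (3,16)–(11,13): clear
  edge (11,13)–(11,17): clear
  edge (11,17)–(0,24): clear
  edge (0,24)–(0,23): clear
  midpoint (15/2,13/2) outside
  → clear
Obstacle 3 [(18,0) (24,5) (18,11)]:
  edge (18,0)–(24,5): clear
  edge (24,5)–(18,11): clear
  edge (18,11)–(18,0): clear
  midpoint (15/2,13/2) outside
  → clear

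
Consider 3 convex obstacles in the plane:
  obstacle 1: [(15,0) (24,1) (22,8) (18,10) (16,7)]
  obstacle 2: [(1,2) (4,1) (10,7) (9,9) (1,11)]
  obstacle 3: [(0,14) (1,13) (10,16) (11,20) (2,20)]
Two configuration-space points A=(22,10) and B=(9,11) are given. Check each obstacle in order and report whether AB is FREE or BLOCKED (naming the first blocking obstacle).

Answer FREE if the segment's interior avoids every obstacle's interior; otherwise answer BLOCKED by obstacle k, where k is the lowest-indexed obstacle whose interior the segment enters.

Obstacle 1 [(15,0) (24,1) (22,8) (18,10) (16,7)]:
  edge (15,0)–(24,1): clear
  edge (24,1)–(22,8): clear
  edge (22,8)–(18,10): clear
  edge (18,10)–(16,7): clear
  edge (16,7)–(15,0): clear
  midpoint (31/2,21/2) outside
  → clear
Obstacle 2 [(1,2) (4,1) (10,7) (9,9) (1,11)]:
  edge (1,2)–(4,1): clear
  edge (4,1)–(10,7): clear
  edge (10,7)–(9,9): clear
  edge (9,9)–(1,11): clear
  edge (1,11)–(1,2): clear
  midpoint (31/2,21/2) outside
  → clear
Obstacle 3 [(0,14) (1,13) (10,16) (11,20) (2,20)]:
  edge (0,14)–(1,13): clear
  edge (1,13)–(10,16): clear
  edge (10,16)–(11,20): clear
  edge (11,20)–(2,20): clear
  edge (2,20)–(0,14): clear
  midpoint (31/2,21/2) outside
  → clear

FREE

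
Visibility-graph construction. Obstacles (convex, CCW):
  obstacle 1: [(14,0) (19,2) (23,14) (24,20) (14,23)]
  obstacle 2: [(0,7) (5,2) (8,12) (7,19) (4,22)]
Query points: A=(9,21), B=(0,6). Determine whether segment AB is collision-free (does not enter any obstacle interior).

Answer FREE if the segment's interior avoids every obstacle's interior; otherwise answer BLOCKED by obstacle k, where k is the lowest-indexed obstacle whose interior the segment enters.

Obstacle 1 [(14,0) (19,2) (23,14) (24,20) (14,23)]:
  edge (14,0)–(19,2): clear
  edge (19,2)–(23,14): clear
  edge (23,14)–(24,20): clear
  edge (24,20)–(14,23): clear
  edge (14,23)–(14,0): clear
  midpoint (9/2,27/2) outside
  → clear
Obstacle 2 [(0,7) (5,2) (8,12) (7,19) (4,22)]:
  edge (0,7)–(5,2): crosses AB
  edge (5,2)–(8,12): clear
  edge (8,12)–(7,19): crosses AB
  edge (7,19)–(4,22): clear
  edge (4,22)–(0,7): clear
  → BLOCKED

BLOCKED by obstacle 2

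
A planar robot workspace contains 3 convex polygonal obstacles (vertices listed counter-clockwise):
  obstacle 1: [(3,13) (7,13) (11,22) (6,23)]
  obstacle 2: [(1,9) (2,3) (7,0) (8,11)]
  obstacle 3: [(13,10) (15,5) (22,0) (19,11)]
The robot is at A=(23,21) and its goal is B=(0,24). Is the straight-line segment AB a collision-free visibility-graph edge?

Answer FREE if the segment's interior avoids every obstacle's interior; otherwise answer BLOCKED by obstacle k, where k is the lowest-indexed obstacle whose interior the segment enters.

FREE

Obstacle 1 [(3,13) (7,13) (11,22) (6,23)]:
  edge (3,13)–(7,13): clear
  edge (7,13)–(11,22): clear
  edge (11,22)–(6,23): clear
  edge (6,23)–(3,13): clear
  midpoint (23/2,45/2) outside
  → clear
Obstacle 2 [(1,9) (2,3) (7,0) (8,11)]:
  edge (1,9)–(2,3): clear
  edge (2,3)–(7,0): clear
  edge (7,0)–(8,11): clear
  edge (8,11)–(1,9): clear
  midpoint (23/2,45/2) outside
  → clear
Obstacle 3 [(13,10) (15,5) (22,0) (19,11)]:
  edge (13,10)–(15,5): clear
  edge (15,5)–(22,0): clear
  edge (22,0)–(19,11): clear
  edge (19,11)–(13,10): clear
  midpoint (23/2,45/2) outside
  → clear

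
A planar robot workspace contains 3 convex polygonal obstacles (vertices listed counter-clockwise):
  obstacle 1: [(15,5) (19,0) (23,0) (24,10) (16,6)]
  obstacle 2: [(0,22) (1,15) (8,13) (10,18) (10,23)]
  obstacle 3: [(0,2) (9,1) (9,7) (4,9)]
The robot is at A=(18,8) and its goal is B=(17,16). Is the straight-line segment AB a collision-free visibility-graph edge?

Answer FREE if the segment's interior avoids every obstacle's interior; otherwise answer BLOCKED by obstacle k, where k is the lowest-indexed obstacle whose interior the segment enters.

Obstacle 1 [(15,5) (19,0) (23,0) (24,10) (16,6)]:
  edge (15,5)–(19,0): clear
  edge (19,0)–(23,0): clear
  edge (23,0)–(24,10): clear
  edge (24,10)–(16,6): clear
  edge (16,6)–(15,5): clear
  midpoint (35/2,12) outside
  → clear
Obstacle 2 [(0,22) (1,15) (8,13) (10,18) (10,23)]:
  edge (0,22)–(1,15): clear
  edge (1,15)–(8,13): clear
  edge (8,13)–(10,18): clear
  edge (10,18)–(10,23): clear
  edge (10,23)–(0,22): clear
  midpoint (35/2,12) outside
  → clear
Obstacle 3 [(0,2) (9,1) (9,7) (4,9)]:
  edge (0,2)–(9,1): clear
  edge (9,1)–(9,7): clear
  edge (9,7)–(4,9): clear
  edge (4,9)–(0,2): clear
  midpoint (35/2,12) outside
  → clear

FREE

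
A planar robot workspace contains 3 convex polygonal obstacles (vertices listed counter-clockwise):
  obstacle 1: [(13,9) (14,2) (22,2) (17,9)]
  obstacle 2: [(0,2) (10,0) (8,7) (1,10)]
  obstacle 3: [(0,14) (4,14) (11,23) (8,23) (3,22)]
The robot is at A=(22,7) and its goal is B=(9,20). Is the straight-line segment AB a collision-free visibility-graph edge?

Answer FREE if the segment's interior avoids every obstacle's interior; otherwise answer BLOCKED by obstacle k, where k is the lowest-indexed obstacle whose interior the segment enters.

FREE

Obstacle 1 [(13,9) (14,2) (22,2) (17,9)]:
  edge (13,9)–(14,2): clear
  edge (14,2)–(22,2): clear
  edge (22,2)–(17,9): clear
  edge (17,9)–(13,9): clear
  midpoint (31/2,27/2) outside
  → clear
Obstacle 2 [(0,2) (10,0) (8,7) (1,10)]:
  edge (0,2)–(10,0): clear
  edge (10,0)–(8,7): clear
  edge (8,7)–(1,10): clear
  edge (1,10)–(0,2): clear
  midpoint (31/2,27/2) outside
  → clear
Obstacle 3 [(0,14) (4,14) (11,23) (8,23) (3,22)]:
  edge (0,14)–(4,14): clear
  edge (4,14)–(11,23): clear
  edge (11,23)–(8,23): clear
  edge (8,23)–(3,22): clear
  edge (3,22)–(0,14): clear
  midpoint (31/2,27/2) outside
  → clear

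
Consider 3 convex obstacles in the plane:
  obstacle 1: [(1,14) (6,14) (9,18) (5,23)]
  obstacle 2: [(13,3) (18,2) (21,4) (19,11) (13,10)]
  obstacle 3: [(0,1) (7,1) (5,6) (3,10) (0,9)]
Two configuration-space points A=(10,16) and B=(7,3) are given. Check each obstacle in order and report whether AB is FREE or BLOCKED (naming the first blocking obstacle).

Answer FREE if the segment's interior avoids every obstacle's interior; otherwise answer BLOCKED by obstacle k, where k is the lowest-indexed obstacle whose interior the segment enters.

Obstacle 1 [(1,14) (6,14) (9,18) (5,23)]:
  edge (1,14)–(6,14): clear
  edge (6,14)–(9,18): clear
  edge (9,18)–(5,23): clear
  edge (5,23)–(1,14): clear
  midpoint (17/2,19/2) outside
  → clear
Obstacle 2 [(13,3) (18,2) (21,4) (19,11) (13,10)]:
  edge (13,3)–(18,2): clear
  edge (18,2)–(21,4): clear
  edge (21,4)–(19,11): clear
  edge (19,11)–(13,10): clear
  edge (13,10)–(13,3): clear
  midpoint (17/2,19/2) outside
  → clear
Obstacle 3 [(0,1) (7,1) (5,6) (3,10) (0,9)]:
  edge (0,1)–(7,1): clear
  edge (7,1)–(5,6): clear
  edge (5,6)–(3,10): clear
  edge (3,10)–(0,9): clear
  edge (0,9)–(0,1): clear
  midpoint (17/2,19/2) outside
  → clear

FREE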